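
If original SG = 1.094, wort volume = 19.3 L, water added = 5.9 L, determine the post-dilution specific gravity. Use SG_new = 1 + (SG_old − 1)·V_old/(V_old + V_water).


pts = (1.094 − 1)·1000·19.3/(19.3 + 5.9) = 71.9921
SG_new = 1 + 71.9921/1000

1.0720


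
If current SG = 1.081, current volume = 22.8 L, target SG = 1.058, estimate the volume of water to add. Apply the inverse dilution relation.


V_water = V·((SG_curr − 1)/(SG_target − 1) − 1)
V_water = 22.8·((1.081 − 1)/(1.058 − 1) − 1)

9.0414 L


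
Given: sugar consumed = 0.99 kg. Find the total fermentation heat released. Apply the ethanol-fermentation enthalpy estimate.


Q = m_sugar · 590 kJ/kg
Q = 0.99 · 590

584.1000 kJ


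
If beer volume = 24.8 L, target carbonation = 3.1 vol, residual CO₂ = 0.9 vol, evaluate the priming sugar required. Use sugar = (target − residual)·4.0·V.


sugar = (3.1 − 0.9)·4.0·24.8

218.2400 g


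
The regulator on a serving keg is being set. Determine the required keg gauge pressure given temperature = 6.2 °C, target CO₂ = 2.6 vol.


psi = vols/(0.01821 + 0.09011·e^(−0.04·T)) − 14.695
psi = 2.6/(0.01821 + 0.09011·e^(−0.04·6.2)) − 14.695

14.6742 psi


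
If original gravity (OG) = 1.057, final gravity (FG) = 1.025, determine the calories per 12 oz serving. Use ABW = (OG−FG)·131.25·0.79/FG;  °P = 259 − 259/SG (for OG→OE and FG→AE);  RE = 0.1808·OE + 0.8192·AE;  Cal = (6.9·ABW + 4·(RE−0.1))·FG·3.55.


ABW = (1.057 − 1.025)·131.25·0.79/1.025 = 3.2371
OE = 259 − 259/1.057 = 13.9669 °P
AE = 259 − 259/1.025 = 6.3171 °P
RE = 0.1808·13.9669 + 0.8192·6.3171 = 7.7002 °P
Cal = (6.9·3.2371 + 4·(7.7002−0.1))·1.025·3.55

191.8947 kcal


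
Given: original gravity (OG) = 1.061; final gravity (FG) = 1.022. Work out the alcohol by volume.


ABV = (OG − FG) · 131.25
ABV = (1.061 − 1.022) · 131.25

5.1187 % ABV


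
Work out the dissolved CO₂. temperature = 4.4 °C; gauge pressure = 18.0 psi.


vols = (P + 14.695)·(0.01821 + 0.09011·e^(−0.04·T))
vols = (18.0 + 14.695)·(0.01821 + 0.09011·e^(−0.04·4.4))

3.0661 volumes


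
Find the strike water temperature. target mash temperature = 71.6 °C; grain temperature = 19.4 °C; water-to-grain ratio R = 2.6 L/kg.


T_strike = (0.41/R)·(T_mash − T_grain) + T_mash
T_strike = (0.41/2.6)·(71.6 − 19.4) + 71.6

79.8315 °C


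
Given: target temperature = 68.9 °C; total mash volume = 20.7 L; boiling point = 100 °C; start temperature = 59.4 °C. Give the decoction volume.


V_dec = V_total·(T_target − T_start)/(T_boil − T_start)
V_dec = 20.7·(68.9 − 59.4)/(100 − 59.4)

4.8436 L


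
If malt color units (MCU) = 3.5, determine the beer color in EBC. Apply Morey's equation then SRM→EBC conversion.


SRM = 1.4922·MCU^0.6859;  EBC = SRM·1.97
SRM = 1.4922·3.5^0.6859 = 3.5237
EBC = 3.5237·1.97

6.9418 EBC


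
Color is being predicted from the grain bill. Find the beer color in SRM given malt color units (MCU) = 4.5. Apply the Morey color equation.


SRM = 1.4922 · MCU^0.6859
SRM = 1.4922 · 4.5^0.6859

4.1866 SRM


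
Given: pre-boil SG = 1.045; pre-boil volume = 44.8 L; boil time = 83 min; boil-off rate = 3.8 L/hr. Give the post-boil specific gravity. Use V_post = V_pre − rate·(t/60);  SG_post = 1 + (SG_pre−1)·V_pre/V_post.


V_post = 44.8 − 3.8·(83/60) = 39.5433
SG_post = 1 + (1.045 − 1)·44.8/39.5433

1.0510


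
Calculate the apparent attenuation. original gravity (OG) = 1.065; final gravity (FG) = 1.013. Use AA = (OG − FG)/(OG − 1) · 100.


AA = (1.065 − 1.013)/(1.065 − 1) · 100

80.0000 %


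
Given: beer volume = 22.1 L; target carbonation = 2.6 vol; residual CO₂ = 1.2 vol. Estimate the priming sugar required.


sugar = (target − residual)·4.0·V
sugar = (2.6 − 1.2)·4.0·22.1

123.7600 g


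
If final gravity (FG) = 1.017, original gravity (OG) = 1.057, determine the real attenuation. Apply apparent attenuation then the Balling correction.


AA = (OG−FG)/(OG−1)·100;  RA = AA·0.8192
AA = (1.057 − 1.017)/(1.057 − 1)·100 = 70.1754
RA = 70.1754·0.8192

57.4877 %


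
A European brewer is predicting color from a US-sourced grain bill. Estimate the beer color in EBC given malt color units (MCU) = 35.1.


SRM = 1.4922·MCU^0.6859;  EBC = SRM·1.97
SRM = 1.4922·35.1^0.6859 = 17.1298
EBC = 17.1298·1.97

33.7458 EBC


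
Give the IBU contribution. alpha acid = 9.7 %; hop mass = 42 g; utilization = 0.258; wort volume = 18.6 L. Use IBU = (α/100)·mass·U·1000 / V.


IBU = (9.7/100)·42·0.258·1000 / 18.6

56.5103 IBU


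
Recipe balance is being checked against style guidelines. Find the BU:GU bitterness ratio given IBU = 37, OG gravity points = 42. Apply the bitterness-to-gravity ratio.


BU:GU = IBU / OG_points
BU:GU = 37 / 42

0.8810


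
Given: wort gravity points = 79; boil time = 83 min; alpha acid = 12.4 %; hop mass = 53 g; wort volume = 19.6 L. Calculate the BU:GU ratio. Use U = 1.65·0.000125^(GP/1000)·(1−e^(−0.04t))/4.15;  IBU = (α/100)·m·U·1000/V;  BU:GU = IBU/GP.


U = 1.65·0.000125^(79/1000)·(1−e^(−0.04·83))/4.15 = 0.1884
IBU = (12.4/100)·53·0.1884·1000/19.6 = 63.1744
BU:GU = 63.1744/79

0.7997


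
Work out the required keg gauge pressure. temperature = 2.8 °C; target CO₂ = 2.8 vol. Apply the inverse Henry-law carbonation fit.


psi = vols/(0.01821 + 0.09011·e^(−0.04·T)) − 14.695
psi = 2.8/(0.01821 + 0.09011·e^(−0.04·2.8)) − 14.695

13.6530 psi


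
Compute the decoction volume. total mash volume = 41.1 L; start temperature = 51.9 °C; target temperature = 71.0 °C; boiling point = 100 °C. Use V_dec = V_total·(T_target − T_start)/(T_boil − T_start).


V_dec = 41.1·(71.0 − 51.9)/(100 − 51.9)

16.3204 L


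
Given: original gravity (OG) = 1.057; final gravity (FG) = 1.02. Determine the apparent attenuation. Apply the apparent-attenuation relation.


AA = (OG − FG)/(OG − 1) · 100
AA = (1.057 − 1.02)/(1.057 − 1) · 100

64.9123 %


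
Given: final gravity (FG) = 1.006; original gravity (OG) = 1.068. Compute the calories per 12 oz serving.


ABW = (OG−FG)·131.25·0.79/FG;  °P = 259 − 259/SG (for OG→OE and FG→AE);  RE = 0.1808·OE + 0.8192·AE;  Cal = (6.9·ABW + 4·(RE−0.1))·FG·3.55
ABW = (1.068 − 1.006)·131.25·0.79/1.006 = 6.3903
OE = 259 − 259/1.068 = 16.4906 °P
AE = 259 − 259/1.006 = 1.5447 °P
RE = 0.1808·16.4906 + 0.8192·1.5447 = 4.2470 °P
Cal = (6.9·6.3903 + 4·(4.2470−0.1))·1.006·3.55

216.7092 kcal


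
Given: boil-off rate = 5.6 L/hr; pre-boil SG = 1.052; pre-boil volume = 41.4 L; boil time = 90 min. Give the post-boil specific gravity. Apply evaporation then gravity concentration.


V_post = V_pre − rate·(t/60);  SG_post = 1 + (SG_pre−1)·V_pre/V_post
V_post = 41.4 − 5.6·(90/60) = 33.0000
SG_post = 1 + (1.052 − 1)·41.4/33.0000

1.0652


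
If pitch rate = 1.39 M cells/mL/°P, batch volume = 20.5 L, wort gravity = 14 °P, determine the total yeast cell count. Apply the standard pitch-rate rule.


cells (billions) = rate · V_L · °P
cells = 1.39 · 20.5 · 14

398.9300 billion cells


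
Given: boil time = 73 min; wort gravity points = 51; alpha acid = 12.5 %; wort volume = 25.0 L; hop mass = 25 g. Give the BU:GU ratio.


U = 1.65·0.000125^(GP/1000)·(1−e^(−0.04t))/4.15;  IBU = (α/100)·m·U·1000/V;  BU:GU = IBU/GP
U = 1.65·0.000125^(51/1000)·(1−e^(−0.04·73))/4.15 = 0.2378
IBU = (12.5/100)·25·0.2378·1000/25.0 = 29.7310
BU:GU = 29.7310/51

0.5830


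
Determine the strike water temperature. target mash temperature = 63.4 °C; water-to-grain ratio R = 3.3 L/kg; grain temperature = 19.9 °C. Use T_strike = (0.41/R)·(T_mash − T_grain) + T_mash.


T_strike = (0.41/3.3)·(63.4 − 19.9) + 63.4

68.8045 °C


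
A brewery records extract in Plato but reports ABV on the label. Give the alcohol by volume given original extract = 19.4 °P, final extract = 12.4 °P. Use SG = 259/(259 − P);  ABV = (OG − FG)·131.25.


OG = 259/(259 − 19.4) = 1.0810
FG = 259/(259 − 12.4) = 1.0503
ABV = (1.0810 − 1.0503)·131.25

4.0273 % ABV


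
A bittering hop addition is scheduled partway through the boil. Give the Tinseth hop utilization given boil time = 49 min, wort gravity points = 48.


U = 1.65·0.000125^(GP/1000) · (1 − e^(−0.04·t))/4.15
bigness = 1.65·0.000125^(48/1000) = 1.0719
boil_factor = (1 − e^(−0.04·49))/4.15 = 0.2070
U = 1.0719 · 0.2070

0.2219


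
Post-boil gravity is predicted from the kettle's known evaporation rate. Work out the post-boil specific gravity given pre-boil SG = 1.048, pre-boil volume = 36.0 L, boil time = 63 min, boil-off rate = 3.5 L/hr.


V_post = V_pre − rate·(t/60);  SG_post = 1 + (SG_pre−1)·V_pre/V_post
V_post = 36.0 − 3.5·(63/60) = 32.3250
SG_post = 1 + (1.048 − 1)·36.0/32.3250

1.0535


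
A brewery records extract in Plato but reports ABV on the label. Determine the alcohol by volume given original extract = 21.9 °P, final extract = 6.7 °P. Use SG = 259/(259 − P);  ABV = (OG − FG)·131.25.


OG = 259/(259 − 21.9) = 1.0924
FG = 259/(259 − 6.7) = 1.0266
ABV = (1.0924 − 1.0266)·131.25

8.6376 % ABV


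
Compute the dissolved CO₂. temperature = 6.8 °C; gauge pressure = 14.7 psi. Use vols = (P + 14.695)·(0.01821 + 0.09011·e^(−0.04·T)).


vols = (14.7 + 14.695)·(0.01821 + 0.09011·e^(−0.04·6.8))

2.5533 volumes


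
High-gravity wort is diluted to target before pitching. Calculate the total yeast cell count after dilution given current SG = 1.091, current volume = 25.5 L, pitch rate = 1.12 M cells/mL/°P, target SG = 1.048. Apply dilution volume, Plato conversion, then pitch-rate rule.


V_w = V·((SG_c−1)/(SG_t−1)−1);  °P = 259 − 259/SG_t;  cells = rate·(V+V_w)·°P
V_w = 25.5·((1.091−1)/(1.048−1)−1) = 22.8437
V_final = 25.5 + 22.8437 = 48.3437
°P = 259 − 259/1.048 = 11.8626
cells = 1.12·48.3437·11.8626

642.3002 billion cells


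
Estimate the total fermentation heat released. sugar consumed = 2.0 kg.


Q = m_sugar · 590 kJ/kg
Q = 2.0 · 590

1180.0000 kJ


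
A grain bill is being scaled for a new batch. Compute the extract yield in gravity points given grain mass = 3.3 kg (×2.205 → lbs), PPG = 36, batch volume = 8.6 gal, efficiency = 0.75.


points = lbs × PPG × eff / vol
lbs = 3.3 × 2.205 = 7.2765
points = 7.2765 × 36 × 0.75 / 8.6

22.8448 points


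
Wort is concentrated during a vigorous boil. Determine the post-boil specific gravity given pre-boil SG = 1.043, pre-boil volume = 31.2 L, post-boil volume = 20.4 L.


SG_post = 1 + (SG_pre − 1)·V_pre/V_post
pts_pre = (1.043 − 1)·1000 = 43.0000
pts_post = 43.0000·31.2/20.4 = 65.7647
SG_post = 1 + 65.7647/1000

1.0658


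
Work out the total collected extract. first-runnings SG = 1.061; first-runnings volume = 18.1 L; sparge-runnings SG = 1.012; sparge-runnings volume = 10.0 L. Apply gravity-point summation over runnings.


total = Σ (SG_i − 1)·1000·V_i
first = (1.061 − 1)·1000·18.1 = 1104.1000
sparge = (1.012 − 1)·1000·10.0 = 120.0000
total = 1104.1000 + 120.0000

1224.1000 gravity·L


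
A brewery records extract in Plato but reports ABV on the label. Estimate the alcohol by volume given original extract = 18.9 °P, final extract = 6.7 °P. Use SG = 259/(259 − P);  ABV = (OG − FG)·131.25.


OG = 259/(259 − 18.9) = 1.0787
FG = 259/(259 − 6.7) = 1.0266
ABV = (1.0787 − 1.0266)·131.25

6.8462 % ABV


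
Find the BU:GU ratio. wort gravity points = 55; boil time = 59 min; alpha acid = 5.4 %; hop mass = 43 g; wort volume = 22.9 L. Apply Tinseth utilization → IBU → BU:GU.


U = 1.65·0.000125^(GP/1000)·(1−e^(−0.04t))/4.15;  IBU = (α/100)·m·U·1000/V;  BU:GU = IBU/GP
U = 1.65·0.000125^(55/1000)·(1−e^(−0.04·59))/4.15 = 0.2196
IBU = (5.4/100)·43·0.2196·1000/22.9 = 22.2700
BU:GU = 22.2700/55

0.4049


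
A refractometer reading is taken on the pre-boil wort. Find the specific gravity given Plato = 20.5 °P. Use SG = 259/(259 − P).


SG = 259/(259 − 20.5)

1.0860


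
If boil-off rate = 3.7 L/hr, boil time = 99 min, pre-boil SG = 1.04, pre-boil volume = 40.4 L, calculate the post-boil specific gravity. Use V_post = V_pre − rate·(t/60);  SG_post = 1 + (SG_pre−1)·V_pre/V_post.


V_post = 40.4 − 3.7·(99/60) = 34.2950
SG_post = 1 + (1.04 − 1)·40.4/34.2950

1.0471


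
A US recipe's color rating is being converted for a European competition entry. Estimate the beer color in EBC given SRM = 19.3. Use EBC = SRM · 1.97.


EBC = 19.3 · 1.97

38.0210 EBC


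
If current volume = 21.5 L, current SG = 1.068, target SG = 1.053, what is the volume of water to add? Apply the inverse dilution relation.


V_water = V·((SG_curr − 1)/(SG_target − 1) − 1)
V_water = 21.5·((1.068 − 1)/(1.053 − 1) − 1)

6.0849 L


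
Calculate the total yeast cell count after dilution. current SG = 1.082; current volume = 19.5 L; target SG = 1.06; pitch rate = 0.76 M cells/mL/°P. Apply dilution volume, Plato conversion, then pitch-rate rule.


V_w = V·((SG_c−1)/(SG_t−1)−1);  °P = 259 − 259/SG_t;  cells = rate·(V+V_w)·°P
V_w = 19.5·((1.082−1)/(1.06−1)−1) = 7.1500
V_final = 19.5 + 7.1500 = 26.6500
°P = 259 − 259/1.06 = 14.6604
cells = 0.76·26.6500·14.6604

296.9313 billion cells


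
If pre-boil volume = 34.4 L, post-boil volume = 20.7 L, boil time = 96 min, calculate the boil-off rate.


rate = (V_pre − V_post) / (t_min/60)
rate = (34.4 − 20.7) / (96/60)

8.5625 L/hr


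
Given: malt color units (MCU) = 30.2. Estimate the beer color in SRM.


SRM = 1.4922 · MCU^0.6859
SRM = 1.4922 · 30.2^0.6859

15.4513 SRM


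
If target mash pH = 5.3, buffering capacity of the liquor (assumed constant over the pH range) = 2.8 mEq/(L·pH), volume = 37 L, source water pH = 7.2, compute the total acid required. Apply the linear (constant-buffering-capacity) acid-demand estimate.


acid = buffering capacity · (pH_source − pH_target) · V
acid = 2.8 · (7.2 − 5.3) · 37

196.8400 mEq


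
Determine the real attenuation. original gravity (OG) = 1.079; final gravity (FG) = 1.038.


AA = (OG−FG)/(OG−1)·100;  RA = AA·0.8192
AA = (1.079 − 1.038)/(1.079 − 1)·100 = 51.8987
RA = 51.8987·0.8192

42.5154 %


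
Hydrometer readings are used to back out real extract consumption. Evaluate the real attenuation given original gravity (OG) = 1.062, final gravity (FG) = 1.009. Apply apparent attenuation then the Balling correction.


AA = (OG−FG)/(OG−1)·100;  RA = AA·0.8192
AA = (1.062 − 1.009)/(1.062 − 1)·100 = 85.4839
RA = 85.4839·0.8192

70.0284 %


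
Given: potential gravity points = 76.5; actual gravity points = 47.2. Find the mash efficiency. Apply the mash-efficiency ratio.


efficiency = actual / potential × 100
efficiency = 47.2 / 76.5 × 100

61.6993 %


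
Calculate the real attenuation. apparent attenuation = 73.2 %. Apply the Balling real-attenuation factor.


RA = AA · 0.8192
RA = 73.2 · 0.8192

59.9654 %


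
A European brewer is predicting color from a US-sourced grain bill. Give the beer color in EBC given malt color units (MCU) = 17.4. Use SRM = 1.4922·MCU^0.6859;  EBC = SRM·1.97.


SRM = 1.4922·17.4^0.6859 = 10.5857
EBC = 10.5857·1.97

20.8538 EBC


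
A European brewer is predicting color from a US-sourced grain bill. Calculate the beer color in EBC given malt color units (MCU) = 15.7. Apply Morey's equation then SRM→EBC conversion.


SRM = 1.4922·MCU^0.6859;  EBC = SRM·1.97
SRM = 1.4922·15.7^0.6859 = 9.8649
EBC = 9.8649·1.97

19.4339 EBC


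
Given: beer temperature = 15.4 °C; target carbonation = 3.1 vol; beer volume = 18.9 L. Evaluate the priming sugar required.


residual = 14.695·(0.01821 + 0.09011·e^(−0.04·T));  sugar = (target − residual)·4.0·V
residual = 14.695·(0.01821 + 0.09011·e^(−0.04·15.4)) = 0.9828
sugar = (3.1 − 0.9828)·4.0·18.9

160.0619 g


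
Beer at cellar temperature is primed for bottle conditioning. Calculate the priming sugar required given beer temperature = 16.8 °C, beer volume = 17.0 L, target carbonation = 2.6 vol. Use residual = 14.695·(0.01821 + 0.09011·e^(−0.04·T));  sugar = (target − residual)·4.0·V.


residual = 14.695·(0.01821 + 0.09011·e^(−0.04·16.8)) = 0.9438
sugar = (2.6 − 0.9438)·4.0·17.0

112.6196 g


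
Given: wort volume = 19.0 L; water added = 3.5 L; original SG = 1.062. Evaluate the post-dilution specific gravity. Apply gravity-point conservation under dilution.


SG_new = 1 + (SG_old − 1)·V_old/(V_old + V_water)
pts = (1.062 − 1)·1000·19.0/(19.0 + 3.5) = 52.3556
SG_new = 1 + 52.3556/1000

1.0524


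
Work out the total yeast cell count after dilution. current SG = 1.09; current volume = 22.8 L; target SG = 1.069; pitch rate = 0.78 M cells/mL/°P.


V_w = V·((SG_c−1)/(SG_t−1)−1);  °P = 259 − 259/SG_t;  cells = rate·(V+V_w)·°P
V_w = 22.8·((1.09−1)/(1.069−1)−1) = 6.9391
V_final = 22.8 + 6.9391 = 29.7391
°P = 259 − 259/1.069 = 16.7175
cells = 0.78·29.7391·16.7175

387.7877 billion cells


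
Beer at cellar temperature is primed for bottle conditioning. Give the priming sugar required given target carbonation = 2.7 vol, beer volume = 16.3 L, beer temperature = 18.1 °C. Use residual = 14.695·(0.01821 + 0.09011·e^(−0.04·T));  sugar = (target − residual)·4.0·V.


residual = 14.695·(0.01821 + 0.09011·e^(−0.04·18.1)) = 0.9096
sugar = (2.7 − 0.9096)·4.0·16.3

116.7364 g


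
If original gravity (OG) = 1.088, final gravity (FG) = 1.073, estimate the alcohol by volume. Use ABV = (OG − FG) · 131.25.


ABV = (1.088 − 1.073) · 131.25

1.9688 % ABV


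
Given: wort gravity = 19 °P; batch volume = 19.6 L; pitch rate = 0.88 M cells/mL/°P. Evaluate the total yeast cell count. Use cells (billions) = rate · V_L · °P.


cells = 0.88 · 19.6 · 19

327.7120 billion cells


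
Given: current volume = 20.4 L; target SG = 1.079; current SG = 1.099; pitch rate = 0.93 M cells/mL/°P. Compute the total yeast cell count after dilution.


V_w = V·((SG_c−1)/(SG_t−1)−1);  °P = 259 − 259/SG_t;  cells = rate·(V+V_w)·°P
V_w = 20.4·((1.099−1)/(1.079−1)−1) = 5.1646
V_final = 20.4 + 5.1646 = 25.5646
°P = 259 − 259/1.079 = 18.9629
cells = 0.93·25.5646·18.9629

450.8443 billion cells


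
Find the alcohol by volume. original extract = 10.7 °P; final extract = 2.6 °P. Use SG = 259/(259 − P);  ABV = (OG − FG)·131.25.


OG = 259/(259 − 10.7) = 1.0431
FG = 259/(259 − 2.6) = 1.0101
ABV = (1.0431 − 1.0101)·131.25

4.3250 % ABV


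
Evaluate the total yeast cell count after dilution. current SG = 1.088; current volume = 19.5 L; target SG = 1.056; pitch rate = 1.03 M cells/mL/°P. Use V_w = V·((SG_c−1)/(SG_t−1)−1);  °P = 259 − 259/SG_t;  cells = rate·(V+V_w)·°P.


V_w = 19.5·((1.088−1)/(1.056−1)−1) = 11.1429
V_final = 19.5 + 11.1429 = 30.6429
°P = 259 − 259/1.056 = 13.7348
cells = 1.03·30.6429·13.7348

433.5013 billion cells


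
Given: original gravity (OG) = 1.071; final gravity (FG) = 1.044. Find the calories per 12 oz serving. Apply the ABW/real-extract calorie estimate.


ABW = (OG−FG)·131.25·0.79/FG;  °P = 259 − 259/SG (for OG→OE and FG→AE);  RE = 0.1808·OE + 0.8192·AE;  Cal = (6.9·ABW + 4·(RE−0.1))·FG·3.55
ABW = (1.071 − 1.044)·131.25·0.79/1.044 = 2.6816
OE = 259 − 259/1.071 = 17.1699 °P
AE = 259 − 259/1.044 = 10.9157 °P
RE = 0.1808·17.1699 + 0.8192·10.9157 = 12.0465 °P
Cal = (6.9·2.6816 + 4·(12.0465−0.1))·1.044·3.55

245.6794 kcal


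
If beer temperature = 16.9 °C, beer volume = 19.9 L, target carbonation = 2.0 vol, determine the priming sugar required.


residual = 14.695·(0.01821 + 0.09011·e^(−0.04·T));  sugar = (target − residual)·4.0·V
residual = 14.695·(0.01821 + 0.09011·e^(−0.04·16.9)) = 0.9411
sugar = (2.0 − 0.9411)·4.0·19.9

84.2861 g


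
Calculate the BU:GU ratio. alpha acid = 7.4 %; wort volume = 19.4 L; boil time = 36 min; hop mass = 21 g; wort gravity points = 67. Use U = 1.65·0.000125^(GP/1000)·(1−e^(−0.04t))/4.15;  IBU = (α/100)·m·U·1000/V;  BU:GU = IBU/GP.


U = 1.65·0.000125^(67/1000)·(1−e^(−0.04·36))/4.15 = 0.1661
IBU = (7.4/100)·21·0.1661·1000/19.4 = 13.3089
BU:GU = 13.3089/67

0.1986


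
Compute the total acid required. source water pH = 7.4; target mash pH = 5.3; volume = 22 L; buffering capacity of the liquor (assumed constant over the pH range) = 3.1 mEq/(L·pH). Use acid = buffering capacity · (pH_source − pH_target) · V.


acid = 3.1 · (7.4 − 5.3) · 22

143.2200 mEq


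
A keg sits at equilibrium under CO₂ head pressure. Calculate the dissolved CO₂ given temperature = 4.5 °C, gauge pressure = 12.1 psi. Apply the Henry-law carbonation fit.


vols = (P + 14.695)·(0.01821 + 0.09011·e^(−0.04·T))
vols = (12.1 + 14.695)·(0.01821 + 0.09011·e^(−0.04·4.5))

2.5047 volumes


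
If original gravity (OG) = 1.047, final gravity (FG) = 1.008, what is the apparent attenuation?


AA = (OG − FG)/(OG − 1) · 100
AA = (1.047 − 1.008)/(1.047 − 1) · 100

82.9787 %


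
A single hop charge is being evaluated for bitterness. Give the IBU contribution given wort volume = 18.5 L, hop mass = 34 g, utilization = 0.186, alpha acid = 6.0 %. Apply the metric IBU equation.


IBU = (α/100)·mass·U·1000 / V
IBU = (6.0/100)·34·0.186·1000 / 18.5

20.5103 IBU


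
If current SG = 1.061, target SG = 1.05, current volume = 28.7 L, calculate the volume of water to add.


V_water = V·((SG_curr − 1)/(SG_target − 1) − 1)
V_water = 28.7·((1.061 − 1)/(1.05 − 1) − 1)

6.3140 L


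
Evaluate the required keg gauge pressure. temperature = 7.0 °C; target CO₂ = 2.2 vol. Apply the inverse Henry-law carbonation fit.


psi = vols/(0.01821 + 0.09011·e^(−0.04·T)) − 14.695
psi = 2.2/(0.01821 + 0.09011·e^(−0.04·7.0)) − 14.695

10.7934 psi


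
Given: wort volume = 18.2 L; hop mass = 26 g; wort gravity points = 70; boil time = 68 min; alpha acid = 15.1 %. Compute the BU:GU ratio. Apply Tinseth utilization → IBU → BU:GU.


U = 1.65·0.000125^(GP/1000)·(1−e^(−0.04t))/4.15;  IBU = (α/100)·m·U·1000/V;  BU:GU = IBU/GP
U = 1.65·0.000125^(70/1000)·(1−e^(−0.04·68))/4.15 = 0.1980
IBU = (15.1/100)·26·0.1980·1000/18.2 = 42.7074
BU:GU = 42.7074/70

0.6101


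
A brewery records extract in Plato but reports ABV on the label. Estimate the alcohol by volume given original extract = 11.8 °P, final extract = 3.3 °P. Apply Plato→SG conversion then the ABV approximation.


SG = 259/(259 − P);  ABV = (OG − FG)·131.25
OG = 259/(259 − 11.8) = 1.0477
FG = 259/(259 − 3.3) = 1.0129
ABV = (1.0477 − 1.0129)·131.25

4.5713 % ABV


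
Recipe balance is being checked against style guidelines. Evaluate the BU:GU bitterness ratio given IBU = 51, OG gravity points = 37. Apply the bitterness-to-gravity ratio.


BU:GU = IBU / OG_points
BU:GU = 51 / 37

1.3784


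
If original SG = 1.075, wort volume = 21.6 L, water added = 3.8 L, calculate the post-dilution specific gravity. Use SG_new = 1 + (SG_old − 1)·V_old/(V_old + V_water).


pts = (1.075 − 1)·1000·21.6/(21.6 + 3.8) = 63.7795
SG_new = 1 + 63.7795/1000

1.0638


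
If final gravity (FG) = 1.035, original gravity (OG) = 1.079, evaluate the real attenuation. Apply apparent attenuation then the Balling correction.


AA = (OG−FG)/(OG−1)·100;  RA = AA·0.8192
AA = (1.079 − 1.035)/(1.079 − 1)·100 = 55.6962
RA = 55.6962·0.8192

45.6263 %


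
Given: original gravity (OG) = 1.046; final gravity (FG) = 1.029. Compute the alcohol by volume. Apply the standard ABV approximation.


ABV = (OG − FG) · 131.25
ABV = (1.046 − 1.029) · 131.25

2.2313 % ABV


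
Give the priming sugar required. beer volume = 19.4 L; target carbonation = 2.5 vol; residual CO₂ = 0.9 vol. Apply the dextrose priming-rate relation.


sugar = (target − residual)·4.0·V
sugar = (2.5 − 0.9)·4.0·19.4

124.1600 g


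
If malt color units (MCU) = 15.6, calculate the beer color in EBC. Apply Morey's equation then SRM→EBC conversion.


SRM = 1.4922·MCU^0.6859;  EBC = SRM·1.97
SRM = 1.4922·15.6^0.6859 = 9.8218
EBC = 9.8218·1.97

19.3490 EBC


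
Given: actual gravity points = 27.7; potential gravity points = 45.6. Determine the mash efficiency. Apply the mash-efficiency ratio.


efficiency = actual / potential × 100
efficiency = 27.7 / 45.6 × 100

60.7456 %


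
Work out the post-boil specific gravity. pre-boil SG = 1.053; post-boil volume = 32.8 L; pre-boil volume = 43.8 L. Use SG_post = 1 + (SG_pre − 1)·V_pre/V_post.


pts_pre = (1.053 − 1)·1000 = 53.0000
pts_post = 53.0000·43.8/32.8 = 70.7744
SG_post = 1 + 70.7744/1000

1.0708


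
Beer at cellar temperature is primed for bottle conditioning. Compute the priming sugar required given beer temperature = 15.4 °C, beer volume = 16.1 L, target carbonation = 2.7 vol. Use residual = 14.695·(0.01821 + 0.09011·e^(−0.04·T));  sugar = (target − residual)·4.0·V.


residual = 14.695·(0.01821 + 0.09011·e^(−0.04·15.4)) = 0.9828
sugar = (2.7 − 0.9828)·4.0·16.1

110.5890 g


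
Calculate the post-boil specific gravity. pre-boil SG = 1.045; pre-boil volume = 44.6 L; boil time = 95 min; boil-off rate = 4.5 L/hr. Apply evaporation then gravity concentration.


V_post = V_pre − rate·(t/60);  SG_post = 1 + (SG_pre−1)·V_pre/V_post
V_post = 44.6 − 4.5·(95/60) = 37.4750
SG_post = 1 + (1.045 − 1)·44.6/37.4750

1.0536


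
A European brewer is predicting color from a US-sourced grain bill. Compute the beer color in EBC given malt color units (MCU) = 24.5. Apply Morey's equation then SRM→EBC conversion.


SRM = 1.4922·MCU^0.6859;  EBC = SRM·1.97
SRM = 1.4922·24.5^0.6859 = 13.3862
EBC = 13.3862·1.97

26.3707 EBC


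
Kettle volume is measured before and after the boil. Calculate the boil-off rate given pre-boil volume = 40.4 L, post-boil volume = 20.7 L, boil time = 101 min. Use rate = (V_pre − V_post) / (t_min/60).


rate = (40.4 − 20.7) / (101/60)

11.7030 L/hr


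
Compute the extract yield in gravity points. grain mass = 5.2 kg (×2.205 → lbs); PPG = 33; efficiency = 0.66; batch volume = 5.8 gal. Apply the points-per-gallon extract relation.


points = lbs × PPG × eff / vol
lbs = 5.2 × 2.205 = 11.4660
points = 11.4660 × 33 × 0.66 / 5.8

43.0568 points


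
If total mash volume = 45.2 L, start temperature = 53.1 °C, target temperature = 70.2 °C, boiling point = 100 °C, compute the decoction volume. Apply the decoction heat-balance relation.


V_dec = V_total·(T_target − T_start)/(T_boil − T_start)
V_dec = 45.2·(70.2 − 53.1)/(100 − 53.1)

16.4802 L


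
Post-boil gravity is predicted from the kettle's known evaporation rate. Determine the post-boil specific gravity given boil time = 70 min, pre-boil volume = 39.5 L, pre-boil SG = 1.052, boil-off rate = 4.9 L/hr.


V_post = V_pre − rate·(t/60);  SG_post = 1 + (SG_pre−1)·V_pre/V_post
V_post = 39.5 − 4.9·(70/60) = 33.7833
SG_post = 1 + (1.052 − 1)·39.5/33.7833

1.0608


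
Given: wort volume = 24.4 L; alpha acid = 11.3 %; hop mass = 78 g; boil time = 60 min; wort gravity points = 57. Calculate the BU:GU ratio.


U = 1.65·0.000125^(GP/1000)·(1−e^(−0.04t))/4.15;  IBU = (α/100)·m·U·1000/V;  BU:GU = IBU/GP
U = 1.65·0.000125^(57/1000)·(1−e^(−0.04·60))/4.15 = 0.2166
IBU = (11.3/100)·78·0.2166·1000/24.4 = 78.2423
BU:GU = 78.2423/57

1.3727


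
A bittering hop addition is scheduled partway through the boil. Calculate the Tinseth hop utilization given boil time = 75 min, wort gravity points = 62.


U = 1.65·0.000125^(GP/1000) · (1 − e^(−0.04·t))/4.15
bigness = 1.65·0.000125^(62/1000) = 0.9451
boil_factor = (1 − e^(−0.04·75))/4.15 = 0.2290
U = 0.9451 · 0.2290

0.2164


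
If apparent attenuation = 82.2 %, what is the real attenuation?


RA = AA · 0.8192
RA = 82.2 · 0.8192

67.3382 %


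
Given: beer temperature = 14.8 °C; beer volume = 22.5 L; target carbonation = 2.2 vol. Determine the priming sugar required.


residual = 14.695·(0.01821 + 0.09011·e^(−0.04·T));  sugar = (target − residual)·4.0·V
residual = 14.695·(0.01821 + 0.09011·e^(−0.04·14.8)) = 1.0002
sugar = (2.2 − 1.0002)·4.0·22.5

107.9864 g


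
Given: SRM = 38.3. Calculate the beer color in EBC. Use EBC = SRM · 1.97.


EBC = 38.3 · 1.97

75.4510 EBC


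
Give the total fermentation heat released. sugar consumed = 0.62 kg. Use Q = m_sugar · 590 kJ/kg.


Q = 0.62 · 590

365.8000 kJ


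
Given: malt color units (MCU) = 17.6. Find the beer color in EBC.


SRM = 1.4922·MCU^0.6859;  EBC = SRM·1.97
SRM = 1.4922·17.6^0.6859 = 10.6690
EBC = 10.6690·1.97

21.0180 EBC


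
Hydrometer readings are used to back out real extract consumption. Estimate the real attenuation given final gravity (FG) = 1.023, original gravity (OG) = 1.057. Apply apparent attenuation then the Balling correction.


AA = (OG−FG)/(OG−1)·100;  RA = AA·0.8192
AA = (1.057 − 1.023)/(1.057 − 1)·100 = 59.6491
RA = 59.6491·0.8192

48.8646 %


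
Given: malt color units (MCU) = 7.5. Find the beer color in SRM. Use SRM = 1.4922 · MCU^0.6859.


SRM = 1.4922 · 7.5^0.6859

5.9434 SRM


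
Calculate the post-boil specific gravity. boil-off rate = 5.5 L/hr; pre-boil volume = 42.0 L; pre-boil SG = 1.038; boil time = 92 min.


V_post = V_pre − rate·(t/60);  SG_post = 1 + (SG_pre−1)·V_pre/V_post
V_post = 42.0 − 5.5·(92/60) = 33.5667
SG_post = 1 + (1.038 − 1)·42.0/33.5667

1.0475


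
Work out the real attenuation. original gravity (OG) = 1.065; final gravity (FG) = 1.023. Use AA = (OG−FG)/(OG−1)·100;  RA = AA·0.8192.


AA = (1.065 − 1.023)/(1.065 − 1)·100 = 64.6154
RA = 64.6154·0.8192

52.9329 %


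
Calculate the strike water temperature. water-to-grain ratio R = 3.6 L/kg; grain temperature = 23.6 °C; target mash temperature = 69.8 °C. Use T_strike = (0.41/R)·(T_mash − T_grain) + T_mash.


T_strike = (0.41/3.6)·(69.8 − 23.6) + 69.8

75.0617 °C


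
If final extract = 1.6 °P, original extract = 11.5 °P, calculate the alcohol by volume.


SG = 259/(259 − P);  ABV = (OG − FG)·131.25
OG = 259/(259 − 11.5) = 1.0465
FG = 259/(259 − 1.6) = 1.0062
ABV = (1.0465 − 1.0062)·131.25

5.2826 % ABV


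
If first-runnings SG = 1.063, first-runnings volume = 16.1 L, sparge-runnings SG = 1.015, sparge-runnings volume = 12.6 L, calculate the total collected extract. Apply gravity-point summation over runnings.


total = Σ (SG_i − 1)·1000·V_i
first = (1.063 − 1)·1000·16.1 = 1014.3000
sparge = (1.015 − 1)·1000·12.6 = 189.0000
total = 1014.3000 + 189.0000

1203.3000 gravity·L


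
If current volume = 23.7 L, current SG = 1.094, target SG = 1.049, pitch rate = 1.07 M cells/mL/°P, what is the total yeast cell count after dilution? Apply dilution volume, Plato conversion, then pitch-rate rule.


V_w = V·((SG_c−1)/(SG_t−1)−1);  °P = 259 − 259/SG_t;  cells = rate·(V+V_w)·°P
V_w = 23.7·((1.094−1)/(1.049−1)−1) = 21.7653
V_final = 23.7 + 21.7653 = 45.4653
°P = 259 − 259/1.049 = 12.0982
cells = 1.07·45.4653·12.0982

588.5512 billion cells


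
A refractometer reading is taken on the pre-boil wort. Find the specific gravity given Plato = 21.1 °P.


SG = 259/(259 − P)
SG = 259/(259 − 21.1)

1.0887


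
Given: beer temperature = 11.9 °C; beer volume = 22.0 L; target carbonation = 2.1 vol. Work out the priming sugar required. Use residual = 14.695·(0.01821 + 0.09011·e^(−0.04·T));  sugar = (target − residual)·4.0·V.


residual = 14.695·(0.01821 + 0.09011·e^(−0.04·11.9)) = 1.0903
sugar = (2.1 − 1.0903)·4.0·22.0

88.8578 g


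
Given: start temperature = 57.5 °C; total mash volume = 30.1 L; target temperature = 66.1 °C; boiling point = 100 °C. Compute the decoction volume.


V_dec = V_total·(T_target − T_start)/(T_boil − T_start)
V_dec = 30.1·(66.1 − 57.5)/(100 − 57.5)

6.0908 L


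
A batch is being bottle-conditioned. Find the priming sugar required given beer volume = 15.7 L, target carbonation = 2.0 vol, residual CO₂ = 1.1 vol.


sugar = (target − residual)·4.0·V
sugar = (2.0 − 1.1)·4.0·15.7

56.5200 g


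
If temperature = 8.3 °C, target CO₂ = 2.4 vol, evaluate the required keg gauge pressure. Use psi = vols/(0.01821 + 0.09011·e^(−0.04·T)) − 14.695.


psi = 2.4/(0.01821 + 0.09011·e^(−0.04·8.3)) − 14.695

14.2685 psi


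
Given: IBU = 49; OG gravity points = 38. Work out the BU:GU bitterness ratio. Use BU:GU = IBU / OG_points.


BU:GU = 49 / 38

1.2895


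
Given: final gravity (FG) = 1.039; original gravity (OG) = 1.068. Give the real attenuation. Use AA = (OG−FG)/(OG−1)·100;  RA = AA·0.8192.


AA = (1.068 − 1.039)/(1.068 − 1)·100 = 42.6471
RA = 42.6471·0.8192

34.9365 %


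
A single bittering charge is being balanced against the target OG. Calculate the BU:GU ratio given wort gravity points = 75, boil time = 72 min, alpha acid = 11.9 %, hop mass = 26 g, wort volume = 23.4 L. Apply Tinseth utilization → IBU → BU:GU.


U = 1.65·0.000125^(GP/1000)·(1−e^(−0.04t))/4.15;  IBU = (α/100)·m·U·1000/V;  BU:GU = IBU/GP
U = 1.65·0.000125^(75/1000)·(1−e^(−0.04·72))/4.15 = 0.1913
IBU = (11.9/100)·26·0.1913·1000/23.4 = 25.2882
BU:GU = 25.2882/75

0.3372


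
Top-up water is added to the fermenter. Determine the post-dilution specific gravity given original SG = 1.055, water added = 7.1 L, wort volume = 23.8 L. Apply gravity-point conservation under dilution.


SG_new = 1 + (SG_old − 1)·V_old/(V_old + V_water)
pts = (1.055 − 1)·1000·23.8/(23.8 + 7.1) = 42.3625
SG_new = 1 + 42.3625/1000

1.0424


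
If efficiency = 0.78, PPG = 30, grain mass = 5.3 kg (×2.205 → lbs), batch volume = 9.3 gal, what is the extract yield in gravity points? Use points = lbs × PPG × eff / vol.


lbs = 5.3 × 2.205 = 11.6865
points = 11.6865 × 30 × 0.78 / 9.3

29.4047 points


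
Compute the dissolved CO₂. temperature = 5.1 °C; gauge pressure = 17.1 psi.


vols = (P + 14.695)·(0.01821 + 0.09011·e^(−0.04·T))
vols = (17.1 + 14.695)·(0.01821 + 0.09011·e^(−0.04·5.1))

2.9153 volumes


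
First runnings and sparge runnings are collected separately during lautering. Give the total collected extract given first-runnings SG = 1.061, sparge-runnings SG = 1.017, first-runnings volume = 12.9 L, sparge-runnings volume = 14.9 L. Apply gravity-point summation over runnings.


total = Σ (SG_i − 1)·1000·V_i
first = (1.061 − 1)·1000·12.9 = 786.9000
sparge = (1.017 − 1)·1000·14.9 = 253.3000
total = 786.9000 + 253.3000

1040.2000 gravity·L


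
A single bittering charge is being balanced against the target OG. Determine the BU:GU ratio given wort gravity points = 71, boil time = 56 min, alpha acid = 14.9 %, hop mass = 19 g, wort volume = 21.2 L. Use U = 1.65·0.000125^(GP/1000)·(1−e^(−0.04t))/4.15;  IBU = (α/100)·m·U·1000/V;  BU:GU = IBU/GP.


U = 1.65·0.000125^(71/1000)·(1−e^(−0.04·56))/4.15 = 0.1877
IBU = (14.9/100)·19·0.1877·1000/21.2 = 25.0631
BU:GU = 25.0631/71

0.3530


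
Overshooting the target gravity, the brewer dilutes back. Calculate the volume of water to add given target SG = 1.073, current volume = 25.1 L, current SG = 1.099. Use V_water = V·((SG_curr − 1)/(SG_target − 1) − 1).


V_water = 25.1·((1.099 − 1)/(1.073 − 1) − 1)

8.9397 L


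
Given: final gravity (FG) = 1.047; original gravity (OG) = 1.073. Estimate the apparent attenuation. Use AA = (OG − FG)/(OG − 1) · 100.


AA = (1.073 − 1.047)/(1.073 − 1) · 100

35.6164 %


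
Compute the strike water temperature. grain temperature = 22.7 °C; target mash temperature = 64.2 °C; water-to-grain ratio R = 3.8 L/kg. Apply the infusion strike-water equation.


T_strike = (0.41/R)·(T_mash − T_grain) + T_mash
T_strike = (0.41/3.8)·(64.2 − 22.7) + 64.2

68.6776 °C


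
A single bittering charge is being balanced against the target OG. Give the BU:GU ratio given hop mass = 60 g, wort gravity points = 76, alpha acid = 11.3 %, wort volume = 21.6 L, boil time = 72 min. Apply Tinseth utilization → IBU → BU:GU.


U = 1.65·0.000125^(GP/1000)·(1−e^(−0.04t))/4.15;  IBU = (α/100)·m·U·1000/V;  BU:GU = IBU/GP
U = 1.65·0.000125^(76/1000)·(1−e^(−0.04·72))/4.15 = 0.1895
IBU = (11.3/100)·60·0.1895·1000/21.6 = 59.4959
BU:GU = 59.4959/76

0.7828


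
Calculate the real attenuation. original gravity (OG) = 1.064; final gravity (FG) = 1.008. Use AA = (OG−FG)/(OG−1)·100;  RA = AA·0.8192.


AA = (1.064 − 1.008)/(1.064 − 1)·100 = 87.5000
RA = 87.5000·0.8192

71.6800 %


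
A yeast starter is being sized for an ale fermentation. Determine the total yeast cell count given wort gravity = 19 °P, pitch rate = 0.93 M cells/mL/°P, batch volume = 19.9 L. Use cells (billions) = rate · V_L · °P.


cells = 0.93 · 19.9 · 19

351.6330 billion cells


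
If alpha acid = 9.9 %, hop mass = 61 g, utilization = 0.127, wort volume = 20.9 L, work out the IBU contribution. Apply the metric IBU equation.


IBU = (α/100)·mass·U·1000 / V
IBU = (9.9/100)·61·0.127·1000 / 20.9

36.6963 IBU


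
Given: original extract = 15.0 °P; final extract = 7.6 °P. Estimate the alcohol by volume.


SG = 259/(259 − P);  ABV = (OG − FG)·131.25
OG = 259/(259 − 15.0) = 1.0615
FG = 259/(259 − 7.6) = 1.0302
ABV = (1.0615 − 1.0302)·131.25

4.1009 % ABV


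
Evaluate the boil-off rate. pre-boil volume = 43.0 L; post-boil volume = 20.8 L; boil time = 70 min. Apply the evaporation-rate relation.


rate = (V_pre − V_post) / (t_min/60)
rate = (43.0 − 20.8) / (70/60)

19.0286 L/hr


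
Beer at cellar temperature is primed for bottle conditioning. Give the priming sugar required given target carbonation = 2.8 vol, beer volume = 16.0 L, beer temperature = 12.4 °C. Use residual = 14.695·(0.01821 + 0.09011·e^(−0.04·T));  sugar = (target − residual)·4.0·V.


residual = 14.695·(0.01821 + 0.09011·e^(−0.04·12.4)) = 1.0740
sugar = (2.8 − 1.0740)·4.0·16.0

110.4664 g


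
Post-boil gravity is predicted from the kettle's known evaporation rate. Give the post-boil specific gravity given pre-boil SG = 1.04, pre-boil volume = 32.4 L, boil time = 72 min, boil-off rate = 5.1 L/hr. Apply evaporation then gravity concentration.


V_post = V_pre − rate·(t/60);  SG_post = 1 + (SG_pre−1)·V_pre/V_post
V_post = 32.4 − 5.1·(72/60) = 26.2800
SG_post = 1 + (1.04 − 1)·32.4/26.2800

1.0493


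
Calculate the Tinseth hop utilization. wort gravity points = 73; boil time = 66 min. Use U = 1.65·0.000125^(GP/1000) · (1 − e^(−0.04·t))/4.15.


bigness = 1.65·0.000125^(73/1000) = 0.8562
boil_factor = (1 − e^(−0.04·66))/4.15 = 0.2238
U = 0.8562 · 0.2238

0.1916


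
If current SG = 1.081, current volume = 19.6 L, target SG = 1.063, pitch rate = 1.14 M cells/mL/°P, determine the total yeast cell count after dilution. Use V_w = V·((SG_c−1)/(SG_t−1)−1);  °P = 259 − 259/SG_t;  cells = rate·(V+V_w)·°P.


V_w = 19.6·((1.081−1)/(1.063−1)−1) = 5.6000
V_final = 19.6 + 5.6000 = 25.2000
°P = 259 − 259/1.063 = 15.3500
cells = 1.14·25.2000·15.3500

440.9734 billion cells


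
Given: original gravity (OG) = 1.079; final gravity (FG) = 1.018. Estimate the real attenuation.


AA = (OG−FG)/(OG−1)·100;  RA = AA·0.8192
AA = (1.079 − 1.018)/(1.079 − 1)·100 = 77.2152
RA = 77.2152·0.8192

63.2547 %


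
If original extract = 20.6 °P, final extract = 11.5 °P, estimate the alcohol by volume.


SG = 259/(259 − P);  ABV = (OG − FG)·131.25
OG = 259/(259 − 20.6) = 1.0864
FG = 259/(259 − 11.5) = 1.0465
ABV = (1.0864 − 1.0465)·131.25

5.2427 % ABV
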